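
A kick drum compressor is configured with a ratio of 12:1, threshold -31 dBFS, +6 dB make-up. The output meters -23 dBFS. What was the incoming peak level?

-7 dBFS

Stripping the +6 dB make-up gives -29 dBFS at the gain stage.
That's 2 dB above the -31 dBFS threshold.
Before 12:1 compression the overshoot was 2 × 12 = 24 dB, so input = -31 + 24 = -7 dBFS.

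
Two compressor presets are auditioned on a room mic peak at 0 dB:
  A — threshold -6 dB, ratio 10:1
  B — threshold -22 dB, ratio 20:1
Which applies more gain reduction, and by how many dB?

A: 6 dB over, compressed to 0.6 dB over, so 5.4 dB of GR.
B: 22 dB over, compressed to 1.1 dB over, so 20.9 dB of GR.
B reduces 15.5 dB more.

B, by 15.5 dB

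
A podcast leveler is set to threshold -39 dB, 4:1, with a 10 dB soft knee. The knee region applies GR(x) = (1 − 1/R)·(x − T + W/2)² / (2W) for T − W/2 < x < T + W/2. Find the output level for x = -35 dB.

-38.0375 dB

x − T + W/2 = -35 − (-39) + 5 = 9.
GR = (1 − 1/4) × 9² / 20 = 0.75 × 81 / 20 = 3.0375 dB.
Output = -35 − 3.0375 = -38.0375 dB.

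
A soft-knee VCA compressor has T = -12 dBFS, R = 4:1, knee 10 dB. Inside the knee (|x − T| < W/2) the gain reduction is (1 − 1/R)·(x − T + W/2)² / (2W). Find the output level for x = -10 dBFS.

-11.8375 dBFS

x − T + W/2 = -10 − (-12) + 5 = 7.
GR = (1 − 1/4) × 7² / 20 = 0.75 × 49 / 20 = 1.8375 dB.
Output = -10 − 1.8375 = -11.8375 dBFS.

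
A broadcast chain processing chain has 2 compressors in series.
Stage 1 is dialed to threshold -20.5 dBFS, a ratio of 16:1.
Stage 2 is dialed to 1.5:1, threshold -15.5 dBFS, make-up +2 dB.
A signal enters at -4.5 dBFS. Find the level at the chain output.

-17.5 dBFS

Stage 1: -4.5 dBFS is 16 dB over -20.5 dBFS; at 16:1 that becomes 1 dB over, giving -19.5 dBFS.
Stage 2: -19.5 dBFS is at or below the -15.5 dBFS threshold — no compression; make-up brings it to -17.5 dBFS.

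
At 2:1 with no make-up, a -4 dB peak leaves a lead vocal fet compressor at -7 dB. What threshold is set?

Let T be the threshold. Output overshoot = (input overshoot)/R, so -7 − T = (-4 − T)/2.
2·(-7 − T) = -4 − T → 1·T = -14 − (-4) = -10.
T = -10/1 = -10 dB.

-10 dB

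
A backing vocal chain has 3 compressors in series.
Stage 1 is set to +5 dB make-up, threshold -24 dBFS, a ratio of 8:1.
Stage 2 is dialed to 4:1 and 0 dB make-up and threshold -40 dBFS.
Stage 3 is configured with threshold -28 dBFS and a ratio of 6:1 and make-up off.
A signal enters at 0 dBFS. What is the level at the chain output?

-34 dBFS

Stage 1: overshoot 24 dB → 24/8 = 3 dB → -21 dBFS; +5 dB make-up → -16 dBFS.
Stage 2: -16 dBFS is 24 dB over -40 dBFS; at 4:1 that becomes 6 dB over, giving -34 dBFS.
Stage 3: -34 dBFS is at or below the -28 dBFS threshold — no compression; output -34 dBFS.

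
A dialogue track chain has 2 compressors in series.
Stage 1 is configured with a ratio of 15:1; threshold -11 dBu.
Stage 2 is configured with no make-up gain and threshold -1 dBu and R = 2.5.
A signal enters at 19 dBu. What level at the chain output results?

-9 dBu

Stage 1: overshoot 30 dB → 30/15 = 2 dB → -9 dBu.
Stage 2: -9 dBu ≤ -1 dBu, so stage 2 doesn't engage; output -9 dBu.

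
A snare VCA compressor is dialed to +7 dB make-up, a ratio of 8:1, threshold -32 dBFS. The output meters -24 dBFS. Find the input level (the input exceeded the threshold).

-24 dBFS

Stripping the +7 dB make-up gives -31 dBFS at the gain stage.
The compressed level sits -31 − (-32) = 1 dB over threshold.
Before 8:1 compression the overshoot was 1 × 8 = 8 dB, so input = -32 + 8 = -24 dBFS.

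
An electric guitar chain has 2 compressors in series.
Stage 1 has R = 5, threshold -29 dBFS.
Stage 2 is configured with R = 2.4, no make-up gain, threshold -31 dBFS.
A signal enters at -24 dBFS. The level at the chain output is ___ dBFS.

Stage 1: -24 dBFS is 5 dB over -29 dBFS; at 5:1 that becomes 1 dB over, giving -28 dBFS.
Stage 2: -28 dBFS is 3 dB over -31 dBFS; at 2.4:1 that becomes 1.25 dB over, giving -29.75 dBFS.

-29.75 dBFS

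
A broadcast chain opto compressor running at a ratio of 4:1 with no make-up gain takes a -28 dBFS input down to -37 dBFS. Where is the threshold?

Let T be the threshold. Output overshoot = (input overshoot)/R, so -37 − T = (-28 − T)/4.
4·(-37 − T) = -28 − T → 3·T = -148 − (-28) = -120.
T = -120/3 = -40 dBFS.

-40 dBFS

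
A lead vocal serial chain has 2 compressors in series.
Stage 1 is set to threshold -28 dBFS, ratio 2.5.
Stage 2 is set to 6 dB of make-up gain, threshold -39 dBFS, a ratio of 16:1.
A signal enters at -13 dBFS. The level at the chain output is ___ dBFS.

-31.9375 dBFS

Stage 1: 15 dB above -28 dBFS, reduced 2.5:1 to 6 dB above → -22 dBFS.
Stage 2: 17 dB above -39 dBFS, reduced 16:1 to 1.0625 dB above → -37.9375 dBFS; +6 dB make-up → -31.9375 dBFS.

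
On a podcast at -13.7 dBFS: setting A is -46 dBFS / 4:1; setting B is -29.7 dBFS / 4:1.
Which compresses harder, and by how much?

A: 32.3 dB over, compressed to 8.075 dB over, so 24.225 dB of GR.
B: 16 dB over, compressed to 4 dB over, so 12 dB of GR.
A reduces 12.225 dB more.

A, by 12.225 dB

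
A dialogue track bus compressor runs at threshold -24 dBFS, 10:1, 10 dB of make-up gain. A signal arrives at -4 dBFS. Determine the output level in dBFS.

The input is 20 dB above the -24 dBFS threshold.
At 10:1 the overshoot is divided by 10, leaving 2 dB above threshold.
Output = -24 + 2 = -22 dBFS; make-up adds 10 dB, giving -12 dBFS.

-12 dBFS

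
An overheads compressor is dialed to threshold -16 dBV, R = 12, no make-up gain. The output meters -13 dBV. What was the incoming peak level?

20 dBV

That's 3 dB above the -16 dBV threshold.
Before 12:1 compression the overshoot was 3 × 12 = 36 dB, so input = -16 + 36 = 20 dBV.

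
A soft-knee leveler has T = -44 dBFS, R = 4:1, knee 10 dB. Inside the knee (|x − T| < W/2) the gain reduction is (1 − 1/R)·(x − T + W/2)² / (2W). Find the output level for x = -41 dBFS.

x − T + W/2 = -41 − (-44) + 5 = 8.
GR = (1 − 1/4) × 8² / 20 = 0.75 × 64 / 20 = 2.4 dB.
Output = -41 − 2.4 = -43.4 dBFS.

-43.4 dBFS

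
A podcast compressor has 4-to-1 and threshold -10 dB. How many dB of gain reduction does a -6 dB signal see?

Overshoot = -6 − (-10) = 4 dB.
At 4:1, output sits 4/4 = 1 dB above threshold.
GR = overshoot in − overshoot out = 4 − 1 = 3 dB.

3 dB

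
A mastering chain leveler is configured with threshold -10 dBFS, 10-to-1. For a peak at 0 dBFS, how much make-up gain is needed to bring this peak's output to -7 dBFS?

Without make-up, output = threshold + overshoot/10 = -10 + 1 = -9 dBFS.
Gap to target: 2 dB.

2 dB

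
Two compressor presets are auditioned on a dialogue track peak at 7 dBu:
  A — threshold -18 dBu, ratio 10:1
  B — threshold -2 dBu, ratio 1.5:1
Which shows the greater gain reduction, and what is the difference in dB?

A: overshoot 25 dB → output overshoot 2.5 dB → GR 22.5 dB.
B: overshoot 9 dB → output overshoot 6 dB → GR 3 dB.
A applies 19.5 dB more gain reduction.

A, by 19.5 dB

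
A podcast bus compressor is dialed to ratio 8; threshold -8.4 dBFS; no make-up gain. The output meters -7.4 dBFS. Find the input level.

That's 1 dB above the -8.4 dBFS threshold.
Undo the ratio: input overshoot = 1 × 8 = 8 dB, giving input = -0.4 dBFS.

-0.4 dBFS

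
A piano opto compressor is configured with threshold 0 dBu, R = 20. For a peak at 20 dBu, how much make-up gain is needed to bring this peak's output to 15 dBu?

14 dB

Without make-up, output = threshold + overshoot/20 = 0 + 1 = 1 dBu.
Gap to target: 14 dB.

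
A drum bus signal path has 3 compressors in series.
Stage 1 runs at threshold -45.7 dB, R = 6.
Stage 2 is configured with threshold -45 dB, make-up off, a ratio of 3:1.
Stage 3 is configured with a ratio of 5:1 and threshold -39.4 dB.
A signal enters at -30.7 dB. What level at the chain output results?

Stage 1: -30.7 dB is 15 dB over -45.7 dB; at 6:1 that becomes 2.5 dB over, giving -43.2 dB.
Stage 2: -43.2 dB is 1.8 dB over -45 dB; at 3:1 that becomes 0.6 dB over, giving -44.4 dB.
Stage 3: below threshold (-44.4 ≤ -39.4); passes unchanged; output -44.4 dB.

-44.4 dB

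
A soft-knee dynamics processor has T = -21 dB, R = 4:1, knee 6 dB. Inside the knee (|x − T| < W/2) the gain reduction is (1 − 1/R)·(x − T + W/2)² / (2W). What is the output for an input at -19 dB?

x − T + W/2 = -19 − (-21) + 3 = 5.
GR = (1 − 1/4) × 5² / 12 = 0.75 × 25 / 12 = 1.5625 dB.
Output = -19 − 1.5625 = -20.5625 dB.

-20.5625 dB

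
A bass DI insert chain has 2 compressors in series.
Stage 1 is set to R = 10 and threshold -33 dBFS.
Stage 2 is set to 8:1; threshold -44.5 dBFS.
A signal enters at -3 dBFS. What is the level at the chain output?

-42.6875 dBFS

Stage 1: 30 dB above -33 dBFS, reduced 10:1 to 3 dB above → -30 dBFS.
Stage 2: overshoot 14.5 dB → 14.5/8 = 1.8125 dB → -42.6875 dBFS.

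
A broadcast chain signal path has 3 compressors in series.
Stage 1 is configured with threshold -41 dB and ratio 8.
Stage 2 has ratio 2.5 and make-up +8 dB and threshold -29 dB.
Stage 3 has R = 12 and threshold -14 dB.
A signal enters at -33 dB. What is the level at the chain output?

-32 dB

Stage 1: -33 dB is 8 dB over -41 dB; at 8:1 that becomes 1 dB over, giving -40 dB.
Stage 2: -40 dB is at or below the -29 dB threshold — no compression; make-up brings it to -32 dB.
Stage 3: -32 dB is at or below the -14 dB threshold — no compression; output -32 dB.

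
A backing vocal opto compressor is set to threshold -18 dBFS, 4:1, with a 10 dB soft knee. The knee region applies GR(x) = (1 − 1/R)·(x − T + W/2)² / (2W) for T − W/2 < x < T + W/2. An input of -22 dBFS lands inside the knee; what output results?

-22.0375 dBFS

x − T + W/2 = -22 − (-18) + 5 = 1.
GR = (1 − 1/4) × 1² / 20 = 0.75 × 1 / 20 = 0.0375 dB.
Output = -22 − 0.0375 = -22.0375 dBFS.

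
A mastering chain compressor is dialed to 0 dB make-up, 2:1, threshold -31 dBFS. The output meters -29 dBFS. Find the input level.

-27 dBFS

The compressed level sits -29 − (-31) = 2 dB over threshold.
Input overshoot = R × output overshoot = 4 dB → input = -31 + 4 = -27 dBFS.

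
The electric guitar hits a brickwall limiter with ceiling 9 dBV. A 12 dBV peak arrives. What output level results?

9 dBV

A brickwall limiter is an ∞:1 compressor: any input above the ceiling is clamped to 9 dBV.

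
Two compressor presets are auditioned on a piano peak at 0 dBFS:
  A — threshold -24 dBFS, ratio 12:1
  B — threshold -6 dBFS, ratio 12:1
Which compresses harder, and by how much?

A: 24 dB over, compressed to 2 dB over, so 22 dB of GR.
B: 6 dB over, compressed to 0.5 dB over, so 5.5 dB of GR.
A reduces 16.5 dB more.

A, by 16.5 dB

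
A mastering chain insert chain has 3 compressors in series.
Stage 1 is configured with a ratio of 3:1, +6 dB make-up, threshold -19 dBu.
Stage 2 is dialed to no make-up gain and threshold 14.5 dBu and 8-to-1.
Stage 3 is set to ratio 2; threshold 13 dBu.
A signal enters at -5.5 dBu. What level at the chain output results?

-8.5 dBu

Stage 1: 13.5 dB above -19 dBu, reduced 3:1 to 4.5 dB above → -14.5 dBu; +6 dB make-up → -8.5 dBu.
Stage 2: below threshold (-8.5 ≤ 14.5); passes unchanged; output -8.5 dBu.
Stage 3: -8.5 dBu is at or below the 13 dBu threshold — no compression; output -8.5 dBu.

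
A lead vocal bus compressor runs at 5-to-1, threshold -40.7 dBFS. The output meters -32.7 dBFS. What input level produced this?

Post-compression overshoot = -32.7 − (-40.7) = 8 dB.
Undo the ratio: input overshoot = 8 × 5 = 40 dB, giving input = -0.7 dBFS.

-0.7 dBFS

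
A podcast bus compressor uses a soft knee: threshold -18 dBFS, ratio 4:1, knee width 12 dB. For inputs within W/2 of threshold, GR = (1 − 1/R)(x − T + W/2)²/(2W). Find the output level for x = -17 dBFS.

-18.53125 dBFS

x − T + W/2 = -17 − (-18) + 6 = 7.
GR = (1 − 1/4) × 7² / 24 = 0.75 × 49 / 24 = 1.53125 dB.
Output = -17 − 1.53125 = -18.53125 dBFS.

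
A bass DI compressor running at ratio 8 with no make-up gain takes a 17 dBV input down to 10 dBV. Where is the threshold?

9 dBV

Let T be the threshold. Output overshoot = (input overshoot)/R, so 10 − T = (17 − T)/8.
8·(10 − T) = 17 − T → 7·T = 80 − 17 = 63.
T = 63/7 = 9 dBV.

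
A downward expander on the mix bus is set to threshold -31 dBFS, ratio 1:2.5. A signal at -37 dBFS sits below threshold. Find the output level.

Undershoot = (-31) − (-37) = 6 dB.
At 1:2.5, that expands to 15 dB under threshold.
Output = -31 − 15 = -46 dBFS.

-46 dBFS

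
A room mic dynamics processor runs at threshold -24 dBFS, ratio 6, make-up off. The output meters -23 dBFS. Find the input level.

That's 1 dB above the -24 dBFS threshold.
Input overshoot = R × output overshoot = 6 dB → input = -24 + 6 = -18 dBFS.

-18 dBFS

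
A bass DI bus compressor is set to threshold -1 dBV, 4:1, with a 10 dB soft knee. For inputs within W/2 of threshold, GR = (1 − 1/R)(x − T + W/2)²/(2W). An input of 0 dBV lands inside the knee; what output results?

-1.35 dBV

x − T + W/2 = 0 − (-1) + 5 = 6.
GR = (1 − 1/4) × 6² / 20 = 0.75 × 36 / 20 = 1.35 dB.
Output = 0 − 1.35 = -1.35 dBV.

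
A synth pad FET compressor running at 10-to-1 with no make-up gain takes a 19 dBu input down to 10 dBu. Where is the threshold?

9 dBu

Input is 10 dB above T (since output overshoot × R = input overshoot: (10 − T)·10 = 19 − T gives T = 9 dBu).
Check: 9 + (19 − 9)/10 = 9 + 1 = 10 dBu. ✓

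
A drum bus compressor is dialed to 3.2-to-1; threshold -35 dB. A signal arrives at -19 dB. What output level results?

-30 dB

The input is 16 dB above the -35 dB threshold.
3.2:1 compression reduces that to 16/3.2 = 5 dB over.
Output = -35 + 5 = -30 dB.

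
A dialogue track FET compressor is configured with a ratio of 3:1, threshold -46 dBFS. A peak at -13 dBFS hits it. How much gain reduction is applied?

The signal is 33 dB above threshold.
At 3:1, output sits 33/3 = 11 dB above threshold.
GR = overshoot in − overshoot out = 33 − 11 = 22 dB.

22 dB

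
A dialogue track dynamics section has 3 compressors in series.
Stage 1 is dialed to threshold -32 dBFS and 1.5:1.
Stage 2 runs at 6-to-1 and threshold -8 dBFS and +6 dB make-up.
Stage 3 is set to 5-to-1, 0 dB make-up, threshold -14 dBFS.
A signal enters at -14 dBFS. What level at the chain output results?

-14 dBFS

Stage 1: overshoot 18 dB → 18/1.5 = 12 dB → -20 dBFS.
Stage 2: -20 dBFS is at or below the -8 dBFS threshold — no compression; make-up brings it to -14 dBFS.
Stage 3: below threshold (-14 ≤ -14); passes unchanged; output -14 dBFS.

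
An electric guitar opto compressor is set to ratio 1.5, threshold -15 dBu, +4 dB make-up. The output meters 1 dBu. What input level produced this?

Remove make-up: 1 − 4 = -3 dBu.
Post-compression overshoot = -3 − (-15) = 12 dB.
Input overshoot = R × output overshoot = 18 dB → input = -15 + 18 = 3 dBu.

3 dBu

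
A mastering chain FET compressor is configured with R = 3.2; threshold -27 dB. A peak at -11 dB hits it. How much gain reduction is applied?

11 dB

-11 dB exceeds the threshold by 16 dB.
At 3.2:1, output sits 16/3.2 = 5 dB above threshold.
GR = overshoot in − overshoot out = 16 − 5 = 11 dB.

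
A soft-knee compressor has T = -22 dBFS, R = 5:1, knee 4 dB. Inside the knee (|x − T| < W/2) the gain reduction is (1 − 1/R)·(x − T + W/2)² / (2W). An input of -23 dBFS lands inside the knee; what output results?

-23.1 dBFS

x − T + W/2 = -23 − (-22) + 2 = 1.
GR = (1 − 1/5) × 1² / 8 = 0.8 × 1 / 8 = 0.1 dB.
Output = -23 − 0.1 = -23.1 dBFS.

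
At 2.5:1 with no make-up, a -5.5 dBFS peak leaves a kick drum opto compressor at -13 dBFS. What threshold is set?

-18 dBFS

Gain reduction = -5.5 − (-13) = 7.5 dB; output overshoot = GR / (R − 1) = 7.5 / 1.5 = 5 dB.
Threshold = output − output overshoot = -13 − 5 = -18 dBFS.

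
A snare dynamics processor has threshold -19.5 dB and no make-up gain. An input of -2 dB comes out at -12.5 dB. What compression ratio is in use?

2.5:1

Input overshoot = -2 − (-19.5) = 17.5 dB; output overshoot = -12.5 − (-19.5) = 7 dB.
Ratio = 17.5 / 7 = 2.5.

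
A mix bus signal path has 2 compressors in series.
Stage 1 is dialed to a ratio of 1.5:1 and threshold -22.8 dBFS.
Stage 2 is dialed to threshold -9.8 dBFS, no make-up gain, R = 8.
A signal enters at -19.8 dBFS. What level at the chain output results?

-20.8 dBFS

Stage 1: 3 dB above -22.8 dBFS, reduced 1.5:1 to 2 dB above → -20.8 dBFS.
Stage 2: -20.8 dBFS ≤ -9.8 dBFS, so stage 2 doesn't engage; output -20.8 dBFS.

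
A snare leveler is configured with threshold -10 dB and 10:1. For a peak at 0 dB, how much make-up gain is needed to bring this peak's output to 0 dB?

Overshoot 10 dB → 10/10 = 1 dB after compression, so the compressed level is -10 + 1 = -9 dB.
Make-up = target − compressed = 0 − (-9) = 9 dB.

9 dB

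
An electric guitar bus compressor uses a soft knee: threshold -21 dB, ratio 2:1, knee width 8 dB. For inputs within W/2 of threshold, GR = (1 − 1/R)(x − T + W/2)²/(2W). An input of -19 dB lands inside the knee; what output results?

-20.125 dB

x − T + W/2 = -19 − (-21) + 4 = 6.
GR = (1 − 1/2) × 6² / 16 = 0.5 × 36 / 16 = 1.125 dB.
Output = -19 − 1.125 = -20.125 dB.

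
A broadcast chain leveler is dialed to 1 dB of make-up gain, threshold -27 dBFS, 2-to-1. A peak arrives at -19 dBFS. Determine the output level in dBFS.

-22 dBFS

-19 dBFS sits 8 dB over threshold.
The 8 dB excess becomes 4 dB after 2:1 reduction.
Output = -27 + 4 = -23 dBFS; make-up adds 1 dB, giving -22 dBFS.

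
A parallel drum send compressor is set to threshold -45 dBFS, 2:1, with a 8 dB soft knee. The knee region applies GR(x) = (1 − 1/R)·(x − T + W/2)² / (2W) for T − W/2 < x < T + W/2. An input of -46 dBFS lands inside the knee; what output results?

x − T + W/2 = -46 − (-45) + 4 = 3.
GR = (1 − 1/2) × 3² / 16 = 0.5 × 9 / 16 = 0.28125 dB.
Output = -46 − 0.28125 = -46.28125 dBFS.

-46.28125 dBFS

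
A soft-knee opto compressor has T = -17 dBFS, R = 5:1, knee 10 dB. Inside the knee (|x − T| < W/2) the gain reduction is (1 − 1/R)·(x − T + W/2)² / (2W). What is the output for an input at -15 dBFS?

-16.96 dBFS

x − T + W/2 = -15 − (-17) + 5 = 7.
GR = (1 − 1/5) × 7² / 20 = 0.8 × 49 / 20 = 1.96 dB.
Output = -15 − 1.96 = -16.96 dBFS.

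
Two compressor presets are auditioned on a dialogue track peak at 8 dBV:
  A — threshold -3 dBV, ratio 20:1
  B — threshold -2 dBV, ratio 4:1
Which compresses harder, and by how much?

A: overshoot 11 dB → output overshoot 0.55 dB → GR 10.45 dB.
B: overshoot 10 dB → output overshoot 2.5 dB → GR 7.5 dB.
A applies 2.95 dB more gain reduction.

A, by 2.95 dB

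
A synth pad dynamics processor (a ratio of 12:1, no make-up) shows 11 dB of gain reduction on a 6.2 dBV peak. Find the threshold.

Input is 12 dB above T (since output overshoot × R = input overshoot: (-4.8 − T)·12 = 6.2 − T gives T = -5.8 dBV).
Check: -5.8 + (6.2 − (-5.8))/12 = -5.8 + 1 = -4.8 dBV. ✓

-5.8 dBV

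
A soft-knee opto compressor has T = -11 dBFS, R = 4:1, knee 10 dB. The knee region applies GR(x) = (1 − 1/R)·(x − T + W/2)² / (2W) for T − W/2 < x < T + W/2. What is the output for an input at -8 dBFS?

x − T + W/2 = -8 − (-11) + 5 = 8.
GR = (1 − 1/4) × 8² / 20 = 0.75 × 64 / 20 = 2.4 dB.
Output = -8 − 2.4 = -10.4 dBFS.

-10.4 dBFS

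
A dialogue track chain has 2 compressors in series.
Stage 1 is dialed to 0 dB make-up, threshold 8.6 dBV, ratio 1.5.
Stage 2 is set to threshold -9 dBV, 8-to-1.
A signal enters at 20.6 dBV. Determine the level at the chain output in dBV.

-5.8 dBV

Stage 1: 20.6 dBV is 12 dB over 8.6 dBV; at 1.5:1 that becomes 8 dB over, giving 16.6 dBV.
Stage 2: overshoot 25.6 dB → 25.6/8 = 3.2 dB → -5.8 dBV.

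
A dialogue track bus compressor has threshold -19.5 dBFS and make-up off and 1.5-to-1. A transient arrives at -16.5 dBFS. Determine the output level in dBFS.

The input is 3 dB above the -19.5 dBFS threshold.
1.5:1 compression reduces that to 3/1.5 = 2 dB over.
So the level is -19.5 + 2 = -17.5 dBFS.

-17.5 dBFS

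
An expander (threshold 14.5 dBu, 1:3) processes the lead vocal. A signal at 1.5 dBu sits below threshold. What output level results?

-24.5 dBu

Undershoot = 14.5 − 1.5 = 13 dB.
At 1:3, that expands to 39 dB under threshold.
Output = 14.5 − 39 = -24.5 dBu.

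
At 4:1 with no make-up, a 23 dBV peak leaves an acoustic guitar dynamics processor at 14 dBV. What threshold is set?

11 dBV

Gain reduction = 23 − 14 = 9 dB; output overshoot = GR / (R − 1) = 9 / 3 = 3 dB.
Threshold = output − output overshoot = 14 − 3 = 11 dBV.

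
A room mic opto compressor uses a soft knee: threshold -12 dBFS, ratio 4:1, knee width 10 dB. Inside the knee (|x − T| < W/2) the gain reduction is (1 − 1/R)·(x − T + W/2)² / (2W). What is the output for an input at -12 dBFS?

-12.9375 dBFS

x − T + W/2 = -12 − (-12) + 5 = 5.
GR = (1 − 1/4) × 5² / 20 = 0.75 × 25 / 20 = 0.9375 dB.
Output = -12 − 0.9375 = -12.9375 dBFS.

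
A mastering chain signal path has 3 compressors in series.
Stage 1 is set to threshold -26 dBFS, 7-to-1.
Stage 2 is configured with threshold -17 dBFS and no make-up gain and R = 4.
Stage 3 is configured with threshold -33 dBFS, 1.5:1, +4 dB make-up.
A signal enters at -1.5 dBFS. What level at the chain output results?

-22 dBFS

Stage 1: overshoot 24.5 dB → 24.5/7 = 3.5 dB → -22.5 dBFS.
Stage 2: -22.5 dBFS ≤ -17 dBFS, so stage 2 doesn't engage; output -22.5 dBFS.
Stage 3: overshoot 10.5 dB → 10.5/1.5 = 7 dB → -26 dBFS; +4 dB make-up → -22 dBFS.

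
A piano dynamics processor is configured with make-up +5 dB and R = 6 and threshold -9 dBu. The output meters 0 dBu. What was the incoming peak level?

15 dBu

Remove make-up: 0 − 5 = -5 dBu.
The compressed level sits -5 − (-9) = 4 dB over threshold.
Undo the ratio: input overshoot = 4 × 6 = 24 dB, giving input = 15 dBu.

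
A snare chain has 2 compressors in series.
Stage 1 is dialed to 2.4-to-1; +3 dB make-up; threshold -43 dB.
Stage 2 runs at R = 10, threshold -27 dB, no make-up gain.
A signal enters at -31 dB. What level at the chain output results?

Stage 1: overshoot 12 dB → 12/2.4 = 5 dB → -38 dB; +3 dB make-up → -35 dB.
Stage 2: below threshold (-35 ≤ -27); passes unchanged; output -35 dB.

-35 dB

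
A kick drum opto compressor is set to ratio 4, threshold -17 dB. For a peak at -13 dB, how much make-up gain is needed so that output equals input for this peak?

Overshoot 4 dB → 4/4 = 1 dB after compression, so the compressed level is -17 + 1 = -16 dB.
Make-up = target − compressed = -13 − (-16) = 3 dB.

3 dB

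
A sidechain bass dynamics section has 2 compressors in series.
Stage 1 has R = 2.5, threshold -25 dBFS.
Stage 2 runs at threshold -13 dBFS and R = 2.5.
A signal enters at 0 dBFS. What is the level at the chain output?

Stage 1: 25 dB above -25 dBFS, reduced 2.5:1 to 10 dB above → -15 dBFS.
Stage 2: -15 dBFS ≤ -13 dBFS, so stage 2 doesn't engage; output -15 dBFS.

-15 dBFS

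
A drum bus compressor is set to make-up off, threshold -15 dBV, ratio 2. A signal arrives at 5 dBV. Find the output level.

-5 dBV

Overshoot: 5 − (-15) = 20 dB.
The 20 dB excess becomes 10 dB after 2:1 reduction.
So the level is -15 + 10 = -5 dBV.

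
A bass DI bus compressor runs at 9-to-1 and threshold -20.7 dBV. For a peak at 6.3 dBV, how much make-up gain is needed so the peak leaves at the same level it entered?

24 dB

The peak compresses to -20.7 + 27/9 = -17.7 dBV.
To reach 6.3 dBV requires 6.3 − (-17.7) = 24 dB of make-up.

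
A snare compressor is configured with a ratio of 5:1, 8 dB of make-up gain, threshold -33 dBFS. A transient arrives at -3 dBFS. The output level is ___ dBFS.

Overshoot: -3 − (-33) = 30 dB.
5:1 compression reduces that to 30/5 = 6 dB over.
That puts the output at -27 dBFS; make-up adds 8 dB, giving -19 dBFS.

-19 dBFS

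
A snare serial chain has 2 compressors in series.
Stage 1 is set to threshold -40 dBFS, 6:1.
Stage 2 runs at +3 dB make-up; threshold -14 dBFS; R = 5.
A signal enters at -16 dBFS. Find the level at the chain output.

Stage 1: -16 dBFS is 24 dB over -40 dBFS; at 6:1 that becomes 4 dB over, giving -36 dBFS.
Stage 2: -36 dBFS ≤ -14 dBFS, so stage 2 doesn't engage; make-up brings it to -33 dBFS.

-33 dBFS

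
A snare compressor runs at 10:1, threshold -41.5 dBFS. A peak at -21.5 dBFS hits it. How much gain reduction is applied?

18 dB

Overshoot = -21.5 − (-41.5) = 20 dB.
A 10:1 ratio leaves 2 dB of that excess.
So the signal is attenuated by 20 − 2 = 18 dB.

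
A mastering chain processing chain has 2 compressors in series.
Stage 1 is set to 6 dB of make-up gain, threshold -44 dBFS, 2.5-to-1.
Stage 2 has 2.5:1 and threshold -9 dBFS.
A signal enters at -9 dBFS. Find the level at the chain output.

Stage 1: -9 dBFS is 35 dB over -44 dBFS; at 2.5:1 that becomes 14 dB over, giving -30 dBFS; +6 dB make-up → -24 dBFS.
Stage 2: below threshold (-24 ≤ -9); passes unchanged; output -24 dBFS.

-24 dBFS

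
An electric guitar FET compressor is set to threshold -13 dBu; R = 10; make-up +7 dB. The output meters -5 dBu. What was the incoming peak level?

Remove make-up: -5 − 7 = -12 dBu.
Post-compression overshoot = -12 − (-13) = 1 dB.
Input overshoot = R × output overshoot = 10 dB → input = -13 + 10 = -3 dBu.

-3 dBu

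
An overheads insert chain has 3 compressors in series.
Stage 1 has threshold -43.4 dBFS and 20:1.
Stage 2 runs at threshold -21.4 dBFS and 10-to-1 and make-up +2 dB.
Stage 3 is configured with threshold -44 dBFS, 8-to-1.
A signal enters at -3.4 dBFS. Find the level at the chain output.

-43.425 dBFS

Stage 1: overshoot 40 dB → 40/20 = 2 dB → -41.4 dBFS.
Stage 2: -41.4 dBFS ≤ -21.4 dBFS, so stage 2 doesn't engage; make-up brings it to -39.4 dBFS.
Stage 3: overshoot 4.6 dB → 4.6/8 = 0.575 dB → -43.425 dBFS.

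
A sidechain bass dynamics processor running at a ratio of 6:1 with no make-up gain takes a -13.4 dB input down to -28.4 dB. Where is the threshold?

Input is 18 dB above T (since output overshoot × R = input overshoot: (-28.4 − T)·6 = -13.4 − T gives T = -31.4 dB).
Check: -31.4 + (-13.4 − (-31.4))/6 = -31.4 + 3 = -28.4 dB. ✓

-31.4 dB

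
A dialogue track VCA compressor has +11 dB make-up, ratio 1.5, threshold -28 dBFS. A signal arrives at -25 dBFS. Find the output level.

Overshoot: -25 − (-28) = 3 dB.
The 3 dB excess becomes 2 dB after 1.5:1 reduction.
So the level is -28 + 2 = -26 dBFS; make-up adds 11 dB, giving -15 dBFS.

-15 dBFS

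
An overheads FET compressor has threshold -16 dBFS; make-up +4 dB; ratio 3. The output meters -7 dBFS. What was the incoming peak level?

Remove make-up: -7 − 4 = -11 dBFS.
The compressed level sits -11 − (-16) = 5 dB over threshold.
Undo the ratio: input overshoot = 5 × 3 = 15 dB, giving input = -1 dBFS.

-1 dBFS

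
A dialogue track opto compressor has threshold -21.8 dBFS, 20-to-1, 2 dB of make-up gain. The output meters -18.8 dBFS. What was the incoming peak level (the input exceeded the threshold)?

Stripping the +2 dB make-up gives -20.8 dBFS at the gain stage.
That's 1 dB above the -21.8 dBFS threshold.
Before 20:1 compression the overshoot was 1 × 20 = 20 dB, so input = -21.8 + 20 = -1.8 dBFS.

-1.8 dBFS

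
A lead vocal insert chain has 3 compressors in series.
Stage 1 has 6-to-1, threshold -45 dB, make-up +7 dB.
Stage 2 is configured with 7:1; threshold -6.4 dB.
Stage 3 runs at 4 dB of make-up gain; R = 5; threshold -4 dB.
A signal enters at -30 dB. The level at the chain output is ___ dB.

-31.5 dB

Stage 1: 15 dB above -45 dB, reduced 6:1 to 2.5 dB above → -42.5 dB; +7 dB make-up → -35.5 dB.
Stage 2: below threshold (-35.5 ≤ -6.4); passes unchanged; output -35.5 dB.
Stage 3: -35.5 dB is at or below the -4 dB threshold — no compression; make-up brings it to -31.5 dB.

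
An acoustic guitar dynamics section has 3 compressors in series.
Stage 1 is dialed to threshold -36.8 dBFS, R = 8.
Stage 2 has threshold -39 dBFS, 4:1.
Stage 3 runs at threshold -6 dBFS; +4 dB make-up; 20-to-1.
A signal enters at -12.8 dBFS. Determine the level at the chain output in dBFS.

-33.7 dBFS

Stage 1: 24 dB above -36.8 dBFS, reduced 8:1 to 3 dB above → -33.8 dBFS.
Stage 2: 5.2 dB above -39 dBFS, reduced 4:1 to 1.3 dB above → -37.7 dBFS.
Stage 3: below threshold (-37.7 ≤ -6); passes unchanged; make-up brings it to -33.7 dBFS.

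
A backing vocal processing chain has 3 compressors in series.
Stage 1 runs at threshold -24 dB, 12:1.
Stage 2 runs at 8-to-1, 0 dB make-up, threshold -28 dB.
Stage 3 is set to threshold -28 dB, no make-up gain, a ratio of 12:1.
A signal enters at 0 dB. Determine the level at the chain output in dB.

Stage 1: 24 dB above -24 dB, reduced 12:1 to 2 dB above → -22 dB.
Stage 2: overshoot 6 dB → 6/8 = 0.75 dB → -27.25 dB.
Stage 3: -27.25 dB is 0.75 dB over -28 dB; at 12:1 that becomes 0.0625 dB over, giving -27.9375 dB.

-27.9375 dB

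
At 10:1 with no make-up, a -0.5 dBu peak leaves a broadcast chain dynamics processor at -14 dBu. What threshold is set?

-15.5 dBu

Gain reduction = -0.5 − (-14) = 13.5 dB; output overshoot = GR / (R − 1) = 13.5 / 9 = 1.5 dB.
Threshold = output − output overshoot = -14 − 1.5 = -15.5 dBu.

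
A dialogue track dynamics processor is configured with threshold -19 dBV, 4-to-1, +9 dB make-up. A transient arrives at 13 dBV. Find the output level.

Overshoot: 13 − (-19) = 32 dB.
The 32 dB excess becomes 8 dB after 4:1 reduction.
So the level is -19 + 8 = -11 dBV; make-up adds 9 dB, giving -2 dBV.

-2 dBV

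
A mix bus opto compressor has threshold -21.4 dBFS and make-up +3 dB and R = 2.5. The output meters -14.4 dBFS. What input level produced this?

-11.4 dBFS

Remove make-up: -14.4 − 3 = -17.4 dBFS.
That's 4 dB above the -21.4 dBFS threshold.
Input overshoot = R × output overshoot = 10 dB → input = -21.4 + 10 = -11.4 dBFS.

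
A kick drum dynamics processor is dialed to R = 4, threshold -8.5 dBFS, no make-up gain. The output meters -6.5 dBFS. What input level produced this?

The compressed level sits -6.5 − (-8.5) = 2 dB over threshold.
Input overshoot = R × output overshoot = 8 dB → input = -8.5 + 8 = -0.5 dBFS.

-0.5 dBFS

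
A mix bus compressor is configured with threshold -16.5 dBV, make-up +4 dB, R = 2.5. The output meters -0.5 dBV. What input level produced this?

13.5 dBV

Stripping the +4 dB make-up gives -4.5 dBV at the gain stage.
That's 12 dB above the -16.5 dBV threshold.
Input overshoot = R × output overshoot = 30 dB → input = -16.5 + 30 = 13.5 dBV.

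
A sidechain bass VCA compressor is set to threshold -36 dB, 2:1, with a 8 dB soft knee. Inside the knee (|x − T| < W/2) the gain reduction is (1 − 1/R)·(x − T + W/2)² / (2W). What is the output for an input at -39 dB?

x − T + W/2 = -39 − (-36) + 4 = 1.
GR = (1 − 1/2) × 1² / 16 = 0.5 × 1 / 16 = 0.03125 dB.
Output = -39 − 0.03125 = -39.03125 dB.

-39.03125 dB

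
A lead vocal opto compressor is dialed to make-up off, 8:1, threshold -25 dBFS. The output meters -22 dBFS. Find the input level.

The compressed level sits -22 − (-25) = 3 dB over threshold.
Input overshoot = R × output overshoot = 24 dB → input = -25 + 24 = -1 dBFS.

-1 dBFS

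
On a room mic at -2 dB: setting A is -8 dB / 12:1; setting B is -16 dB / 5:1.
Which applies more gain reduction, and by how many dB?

A: GR = 6 − 6/12 = 5.5 dB.
B: GR = 14 − 14/5 = 11.2 dB.
Difference: 5.7 dB in favour of B.

B, by 5.7 dB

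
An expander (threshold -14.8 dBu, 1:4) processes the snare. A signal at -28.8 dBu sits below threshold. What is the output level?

-70.8 dBu

The input is 14 dB below the -14.8 dBu threshold.
A 1:4 expander multiplies undershoot by 4: 14 × 4 = 56 dB below threshold.
Output = -14.8 − 56 = -70.8 dBu.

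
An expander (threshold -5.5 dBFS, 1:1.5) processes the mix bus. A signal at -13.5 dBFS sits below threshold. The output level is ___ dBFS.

Below threshold, a 1:1.5 expander applies gain = (1.5−1)×(T − x) of attenuation.
(1.5−1) × 8 = 4 dB, so output = -13.5 − 4 = -17.5 dBFS.

-17.5 dBFS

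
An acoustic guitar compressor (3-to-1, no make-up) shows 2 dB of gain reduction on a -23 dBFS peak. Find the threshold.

-26 dBFS

Gain reduction = -23 − (-25) = 2 dB; output overshoot = GR / (R − 1) = 2 / 2 = 1 dB.
Threshold = output − output overshoot = -25 − 1 = -26 dBFS.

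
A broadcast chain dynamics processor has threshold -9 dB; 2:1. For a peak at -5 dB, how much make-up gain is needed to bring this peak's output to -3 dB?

Without make-up, output = threshold + overshoot/2 = -9 + 2 = -7 dB.
Gap to target: 4 dB.

4 dB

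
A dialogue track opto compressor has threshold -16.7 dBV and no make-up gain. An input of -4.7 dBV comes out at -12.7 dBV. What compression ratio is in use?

Input overshoot = -4.7 − (-16.7) = 12 dB; output overshoot = -12.7 − (-16.7) = 4 dB.
Ratio = 12 / 4 = 3.

3:1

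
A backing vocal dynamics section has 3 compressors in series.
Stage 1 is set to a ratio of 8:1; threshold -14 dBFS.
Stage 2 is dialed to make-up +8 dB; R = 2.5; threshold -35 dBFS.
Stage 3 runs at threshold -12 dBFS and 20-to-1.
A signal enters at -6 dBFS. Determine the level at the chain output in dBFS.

Stage 1: overshoot 8 dB → 8/8 = 1 dB → -13 dBFS.
Stage 2: 22 dB above -35 dBFS, reduced 2.5:1 to 8.8 dB above → -26.2 dBFS; +8 dB make-up → -18.2 dBFS.
Stage 3: -18.2 dBFS ≤ -12 dBFS, so stage 3 doesn't engage; output -18.2 dBFS.

-18.2 dBFS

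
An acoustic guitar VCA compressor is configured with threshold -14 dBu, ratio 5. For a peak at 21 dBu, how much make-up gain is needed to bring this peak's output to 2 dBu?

9 dB

The peak compresses to -14 + 35/5 = -7 dBu.
To reach 2 dBu requires 2 − (-7) = 9 dB of make-up.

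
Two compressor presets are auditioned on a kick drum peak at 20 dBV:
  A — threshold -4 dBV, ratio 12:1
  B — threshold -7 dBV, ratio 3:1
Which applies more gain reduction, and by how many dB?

A, by 4 dB

A: GR = 24 − 24/12 = 22 dB.
B: GR = 27 − 27/3 = 18 dB.
A applies 4 dB more gain reduction.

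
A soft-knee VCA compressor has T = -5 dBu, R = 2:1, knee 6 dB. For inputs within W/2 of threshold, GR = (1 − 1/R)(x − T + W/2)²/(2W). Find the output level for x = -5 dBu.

x − T + W/2 = -5 − (-5) + 3 = 3.
GR = (1 − 1/2) × 3² / 12 = 0.5 × 9 / 12 = 0.375 dB.
Output = -5 − 0.375 = -5.375 dBu.

-5.375 dBu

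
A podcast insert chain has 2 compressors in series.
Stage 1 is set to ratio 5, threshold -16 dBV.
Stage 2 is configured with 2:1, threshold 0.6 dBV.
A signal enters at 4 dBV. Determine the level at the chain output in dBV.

Stage 1: overshoot 20 dB → 20/5 = 4 dB → -12 dBV.
Stage 2: below threshold (-12 ≤ 0.6); passes unchanged; output -12 dBV.

-12 dBV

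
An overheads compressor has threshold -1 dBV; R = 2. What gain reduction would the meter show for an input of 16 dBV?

8.5 dB

16 dBV exceeds the threshold by 17 dB.
A 2:1 ratio leaves 8.5 dB of that excess.
Gain reduction = 17 − 8.5 = 8.5 dB.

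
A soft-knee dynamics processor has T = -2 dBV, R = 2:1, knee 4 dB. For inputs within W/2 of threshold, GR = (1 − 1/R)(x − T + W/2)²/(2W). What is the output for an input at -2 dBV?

x − T + W/2 = -2 − (-2) + 2 = 2.
GR = (1 − 1/2) × 2² / 8 = 0.5 × 4 / 8 = 0.25 dB.
Output = -2 − 0.25 = -2.25 dBV.

-2.25 dBV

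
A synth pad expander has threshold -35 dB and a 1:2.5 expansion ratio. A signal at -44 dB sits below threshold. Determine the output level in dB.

The input is 9 dB below the -35 dB threshold.
A 1:2.5 expander multiplies undershoot by 2.5: 9 × 2.5 = 22.5 dB below threshold.
Output = -35 − 22.5 = -57.5 dB.

-57.5 dB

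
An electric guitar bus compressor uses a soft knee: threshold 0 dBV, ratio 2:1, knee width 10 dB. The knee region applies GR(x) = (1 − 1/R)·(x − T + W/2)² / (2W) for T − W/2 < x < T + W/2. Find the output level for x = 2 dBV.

x − T + W/2 = 2 − 0 + 5 = 7.
GR = (1 − 1/2) × 7² / 20 = 0.5 × 49 / 20 = 1.225 dB.
Output = 2 − 1.225 = 0.775 dBV.

0.775 dBV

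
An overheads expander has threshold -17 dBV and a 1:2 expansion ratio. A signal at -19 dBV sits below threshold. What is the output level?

-21 dBV

Undershoot = (-17) − (-19) = 2 dB.
At 1:2, that expands to 4 dB under threshold.
Output = -17 − 4 = -21 dBV.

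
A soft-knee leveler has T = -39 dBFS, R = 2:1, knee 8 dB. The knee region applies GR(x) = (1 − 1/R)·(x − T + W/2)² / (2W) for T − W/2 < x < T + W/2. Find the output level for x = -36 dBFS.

x − T + W/2 = -36 − (-39) + 4 = 7.
GR = (1 − 1/2) × 7² / 16 = 0.5 × 49 / 16 = 1.53125 dB.
Output = -36 − 1.53125 = -37.53125 dBFS.

-37.53125 dBFS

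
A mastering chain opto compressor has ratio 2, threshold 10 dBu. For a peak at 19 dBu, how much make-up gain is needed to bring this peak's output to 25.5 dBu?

The peak compresses to 10 + 9/2 = 14.5 dBu.
To reach 25.5 dBu requires 25.5 − 14.5 = 11 dB of make-up.

11 dB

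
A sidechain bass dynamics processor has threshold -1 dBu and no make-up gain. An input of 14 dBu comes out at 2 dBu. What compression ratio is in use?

Input overshoot = 14 − (-1) = 15 dB; output overshoot = 2 − (-1) = 3 dB.
Ratio = 15 / 3 = 5.

5:1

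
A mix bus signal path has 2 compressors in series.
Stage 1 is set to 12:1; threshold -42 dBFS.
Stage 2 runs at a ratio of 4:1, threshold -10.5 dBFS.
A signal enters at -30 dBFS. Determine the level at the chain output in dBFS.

Stage 1: 12 dB above -42 dBFS, reduced 12:1 to 1 dB above → -41 dBFS.
Stage 2: -41 dBFS ≤ -10.5 dBFS, so stage 2 doesn't engage; output -41 dBFS.

-41 dBFS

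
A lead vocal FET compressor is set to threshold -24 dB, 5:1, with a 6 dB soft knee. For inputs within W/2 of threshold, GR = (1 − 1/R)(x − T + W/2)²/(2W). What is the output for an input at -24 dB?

x − T + W/2 = -24 − (-24) + 3 = 3.
GR = (1 − 1/5) × 3² / 12 = 0.8 × 9 / 12 = 0.6 dB.
Output = -24 − 0.6 = -24.6 dB.

-24.6 dB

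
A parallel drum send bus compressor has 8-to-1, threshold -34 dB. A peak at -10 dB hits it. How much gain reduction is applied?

The signal is 24 dB above threshold.
After 8:1 compression the overshoot becomes 24/8 = 3 dB.
So the signal is attenuated by 24 − 3 = 21 dB.

21 dB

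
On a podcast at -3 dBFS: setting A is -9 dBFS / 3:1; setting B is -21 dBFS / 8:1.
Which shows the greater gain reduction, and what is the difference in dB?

A: 6 dB over, compressed to 2 dB over, so 4 dB of GR.
B: 18 dB over, compressed to 2.25 dB over, so 15.75 dB of GR.
Difference: 11.75 dB in favour of B.

B, by 11.75 dB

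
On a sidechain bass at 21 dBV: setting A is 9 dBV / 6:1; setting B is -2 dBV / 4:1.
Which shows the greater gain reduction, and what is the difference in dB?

A: overshoot 12 dB → output overshoot 2 dB → GR 10 dB.
B: overshoot 23 dB → output overshoot 5.75 dB → GR 17.25 dB.
Difference: 7.25 dB in favour of B.

B, by 7.25 dB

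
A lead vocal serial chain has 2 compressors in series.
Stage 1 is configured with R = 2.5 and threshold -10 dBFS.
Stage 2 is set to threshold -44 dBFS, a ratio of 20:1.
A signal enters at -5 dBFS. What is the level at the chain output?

Stage 1: 5 dB above -10 dBFS, reduced 2.5:1 to 2 dB above → -8 dBFS.
Stage 2: overshoot 36 dB → 36/20 = 1.8 dB → -42.2 dBFS.

-42.2 dBFS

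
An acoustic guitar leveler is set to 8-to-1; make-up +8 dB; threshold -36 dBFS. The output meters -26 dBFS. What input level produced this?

Remove make-up: -26 − 8 = -34 dBFS.
That's 2 dB above the -36 dBFS threshold.
Undo the ratio: input overshoot = 2 × 8 = 16 dB, giving input = -20 dBFS.

-20 dBFS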